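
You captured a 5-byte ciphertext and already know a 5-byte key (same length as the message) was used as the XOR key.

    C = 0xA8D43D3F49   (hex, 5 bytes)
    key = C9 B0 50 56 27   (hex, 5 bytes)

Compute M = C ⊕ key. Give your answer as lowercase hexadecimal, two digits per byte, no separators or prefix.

61646d696e

XOR is its own inverse, so applying the key byte-wise gives the result directly.
168 ^ 201 =  97
212 ^ 176 = 100
 61 ^  80 = 109
 63 ^  86 = 105
 73 ^  39 = 110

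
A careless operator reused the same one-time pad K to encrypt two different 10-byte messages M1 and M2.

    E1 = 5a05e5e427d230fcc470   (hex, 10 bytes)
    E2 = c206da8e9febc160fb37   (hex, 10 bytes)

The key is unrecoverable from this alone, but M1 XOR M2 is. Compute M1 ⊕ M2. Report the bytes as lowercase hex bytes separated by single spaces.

98 03 3f 6a b8 39 f1 9c 3f 47

E1 ⊕ E2 = (M1 ⊕ K) ⊕ (M2 ⊕ K) = M1 ⊕ M2 — the shared key cancels under XOR.
byte 0: 5a ⊕ c2 = 98
byte 1: 05 ⊕ 06 = 03
byte 2: e5 ⊕ da = 3f
byte 3: e4 ⊕ 8e = 6a
byte 4: 27 ⊕ 9f = b8
byte 5: d2 ⊕ eb = 39
byte 6: 30 ⊕ c1 = f1
byte 7: fc ⊕ 60 = 9c
byte 8: c4 ⊕ fb = 3f
byte 9: 70 ⊕ 37 = 47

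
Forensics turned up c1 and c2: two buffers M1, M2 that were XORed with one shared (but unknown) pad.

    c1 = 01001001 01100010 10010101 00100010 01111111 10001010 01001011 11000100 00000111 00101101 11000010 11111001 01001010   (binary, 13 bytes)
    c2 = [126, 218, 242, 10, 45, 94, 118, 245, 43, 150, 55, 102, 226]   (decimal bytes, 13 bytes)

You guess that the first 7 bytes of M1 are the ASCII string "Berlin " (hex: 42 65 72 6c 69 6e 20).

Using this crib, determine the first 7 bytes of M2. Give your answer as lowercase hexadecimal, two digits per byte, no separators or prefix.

First, c1 ⊕ c2 = (M1 ⊕ K) ⊕ (M2 ⊕ K) = M1 ⊕ M2, so the key drops out. Then M2 = (M1 ⊕ M2) ⊕ M1 over the first 7 bytes.
byte 0: (49 xor 7e) xor 42 = 37 xor 42 = 75
byte 1: (62 xor da) xor 65 = b8 xor 65 = dd
byte 2: (95 xor f2) xor 72 = 67 xor 72 = 15
byte 3: (22 xor 0a) xor 6c = 28 xor 6c = 44
byte 4: (7f xor 2d) xor 69 = 52 xor 69 = 3b
byte 5: (8a xor 5e) xor 6e = d4 xor 6e = ba
byte 6: (4b xor 76) xor 20 = 3d xor 20 = 1d

75dd15443bba1d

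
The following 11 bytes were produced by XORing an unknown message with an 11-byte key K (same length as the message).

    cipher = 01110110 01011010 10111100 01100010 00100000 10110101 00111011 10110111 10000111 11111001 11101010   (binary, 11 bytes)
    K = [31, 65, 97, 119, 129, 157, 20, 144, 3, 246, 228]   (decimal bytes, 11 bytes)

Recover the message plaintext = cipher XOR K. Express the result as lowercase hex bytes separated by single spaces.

69 1b dd 15 a1 28 2f 27 84 0f 0e

XOR is its own inverse, so applying the key byte-wise gives the result directly.
76 xor 1f = 69
5a xor 41 = 1b
bc xor 61 = dd
62 xor 77 = 15
20 xor 81 = a1
b5 xor 9d = 28
3b xor 14 = 2f
b7 xor 90 = 27
87 xor 03 = 84
f9 xor f6 = 0f
ea xor e4 = 0e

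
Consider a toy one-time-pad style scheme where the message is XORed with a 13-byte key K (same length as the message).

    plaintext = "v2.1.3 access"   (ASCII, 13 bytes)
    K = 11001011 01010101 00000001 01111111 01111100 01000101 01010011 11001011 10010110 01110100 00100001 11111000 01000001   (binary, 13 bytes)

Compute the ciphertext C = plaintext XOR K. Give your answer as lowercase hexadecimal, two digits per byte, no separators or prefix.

bd672f4e527673aaf517448b32

01110110 xor 11001011 = 10111101
00110010 xor 01010101 = 01100111
00101110 xor 00000001 = 00101111
00110001 xor 01111111 = 01001110
00101110 xor 01111100 = 01010010
00110011 xor 01000101 = 01110110
00100000 xor 01010011 = 01110011
01100001 xor 11001011 = 10101010
01100011 xor 10010110 = 11110101
01100011 xor 01110100 = 00010111
01100101 xor 00100001 = 01000100
01110011 xor 11111000 = 10001011
01110011 xor 01000001 = 00110010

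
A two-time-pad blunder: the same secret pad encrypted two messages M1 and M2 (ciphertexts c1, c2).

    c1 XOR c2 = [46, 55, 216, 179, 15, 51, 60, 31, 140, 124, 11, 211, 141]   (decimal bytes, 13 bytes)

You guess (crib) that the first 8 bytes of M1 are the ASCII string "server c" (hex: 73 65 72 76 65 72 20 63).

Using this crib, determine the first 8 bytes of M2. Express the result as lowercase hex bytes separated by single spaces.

5d 52 aa c5 6a 41 1c 7c

Since c1 ⊕ c2 = M1 ⊕ M2, XORing with the guessed M1 bytes yields the corresponding M2 bytes: M2 = (c1 ⊕ c2) ⊕ M1.
2e xor 73 = 5d
37 xor 65 = 52
d8 xor 72 = aa
b3 xor 76 = c5
0f xor 65 = 6a
33 xor 72 = 41
3c xor 20 = 1c
1f xor 63 = 7c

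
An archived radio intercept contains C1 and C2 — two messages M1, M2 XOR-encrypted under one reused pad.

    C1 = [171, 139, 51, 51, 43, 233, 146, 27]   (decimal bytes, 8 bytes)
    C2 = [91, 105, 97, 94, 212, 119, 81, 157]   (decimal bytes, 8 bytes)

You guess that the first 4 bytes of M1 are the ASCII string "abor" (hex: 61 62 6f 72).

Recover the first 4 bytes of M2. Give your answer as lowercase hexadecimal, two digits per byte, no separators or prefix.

91803d1f

First, C1 ⊕ C2 = (M1 ⊕ K) ⊕ (M2 ⊕ K) = M1 ⊕ M2, so the key drops out. Then M2 = (M1 ⊕ M2) ⊕ M1 over the first 4 bytes.
byte 0: (ab ^ 5b) ^ 61 = f0 ^ 61 = 91
byte 1: (8b ^ 69) ^ 62 = e2 ^ 62 = 80
byte 2: (33 ^ 61) ^ 6f = 52 ^ 6f = 3d
byte 3: (33 ^ 5e) ^ 72 = 6d ^ 72 = 1f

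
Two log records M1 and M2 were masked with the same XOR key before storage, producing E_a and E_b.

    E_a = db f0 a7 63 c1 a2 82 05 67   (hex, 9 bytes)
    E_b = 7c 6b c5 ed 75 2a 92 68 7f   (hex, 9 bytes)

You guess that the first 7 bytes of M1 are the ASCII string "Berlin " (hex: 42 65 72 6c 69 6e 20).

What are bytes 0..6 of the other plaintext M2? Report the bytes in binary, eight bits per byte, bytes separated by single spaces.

11100101 11111110 00010000 11100010 11011101 11100110 00110000

First, E_a ⊕ E_b = (M1 ⊕ K) ⊕ (M2 ⊕ K) = M1 ⊕ M2, so the key drops out. Then M2 = (M1 ⊕ M2) ⊕ M1 over the first 7 bytes.
byte 0: (db ^ 7c) ^ 42 = a7 ^ 42 = e5
byte 1: (f0 ^ 6b) ^ 65 = 9b ^ 65 = fe
byte 2: (a7 ^ c5) ^ 72 = 62 ^ 72 = 10
byte 3: (63 ^ ed) ^ 6c = 8e ^ 6c = e2
byte 4: (c1 ^ 75) ^ 69 = b4 ^ 69 = dd
byte 5: (a2 ^ 2a) ^ 6e = 88 ^ 6e = e6
byte 6: (82 ^ 92) ^ 20 = 10 ^ 20 = 30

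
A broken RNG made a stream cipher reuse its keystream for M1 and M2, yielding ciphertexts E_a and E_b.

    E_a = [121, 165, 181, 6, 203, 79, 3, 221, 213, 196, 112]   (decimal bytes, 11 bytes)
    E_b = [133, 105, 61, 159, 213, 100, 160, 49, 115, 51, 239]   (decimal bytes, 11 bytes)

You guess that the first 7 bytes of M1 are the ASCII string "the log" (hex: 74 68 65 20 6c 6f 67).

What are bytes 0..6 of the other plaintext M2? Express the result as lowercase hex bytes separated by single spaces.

88 a4 ed b9 72 44 c4

First, E_a ⊕ E_b = (M1 ⊕ K) ⊕ (M2 ⊕ K) = M1 ⊕ M2, so the key drops out. Then M2 = (M1 ⊕ M2) ⊕ M1 over the first 7 bytes.
byte 0: (79 XOR 85) XOR 74 = fc XOR 74 = 88
byte 1: (a5 XOR 69) XOR 68 = cc XOR 68 = a4
byte 2: (b5 XOR 3d) XOR 65 = 88 XOR 65 = ed
byte 3: (06 XOR 9f) XOR 20 = 99 XOR 20 = b9
byte 4: (cb XOR d5) XOR 6c = 1e XOR 6c = 72
byte 5: (4f XOR 64) XOR 6f = 2b XOR 6f = 44
byte 6: (03 XOR a0) XOR 67 = a3 XOR 67 = c4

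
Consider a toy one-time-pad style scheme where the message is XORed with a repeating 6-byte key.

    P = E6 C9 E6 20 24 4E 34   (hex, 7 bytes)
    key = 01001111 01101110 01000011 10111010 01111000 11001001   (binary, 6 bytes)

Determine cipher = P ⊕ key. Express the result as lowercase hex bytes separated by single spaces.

The 6-byte key repeats, so the effective keystream is 4f 6e 43 ba 78 c9 4f.
byte 0: e6 xor 4f = a9
byte 1: c9 xor 6e = a7
byte 2: e6 xor 43 = a5
byte 3: 20 xor ba = 9a
byte 4: 24 xor 78 = 5c
byte 5: 4e xor c9 = 87
byte 6: 34 xor 4f = 7b

a9 a7 a5 9a 5c 87 7b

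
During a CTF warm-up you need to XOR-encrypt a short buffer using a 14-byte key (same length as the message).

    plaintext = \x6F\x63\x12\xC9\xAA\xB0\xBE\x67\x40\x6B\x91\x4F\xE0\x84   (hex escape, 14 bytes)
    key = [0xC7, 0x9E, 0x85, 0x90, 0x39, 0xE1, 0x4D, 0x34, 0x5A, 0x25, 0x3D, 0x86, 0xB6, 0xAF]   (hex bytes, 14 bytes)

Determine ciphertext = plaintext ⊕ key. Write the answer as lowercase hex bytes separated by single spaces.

a8 fd 97 59 93 51 f3 53 1a 4e ac c9 56 2b

XOR is its own inverse, so applying the key byte-wise gives the result directly.
byte 0: 111 ⊕ 199 = 168
byte 1:  99 ⊕ 158 = 253
byte 2:  18 ⊕ 133 = 151
byte 3: 201 ⊕ 144 =  89
byte 4: 170 ⊕  57 = 147
byte 5: 176 ⊕ 225 =  81
byte 6: 190 ⊕  77 = 243
byte 7: 103 ⊕  52 =  83
byte 8:  64 ⊕  90 =  26
byte 9: 107 ⊕  37 =  78
byte 10: 145 ⊕  61 = 172
byte 11:  79 ⊕ 134 = 201
byte 12: 224 ⊕ 182 =  86
byte 13: 132 ⊕ 175 =  43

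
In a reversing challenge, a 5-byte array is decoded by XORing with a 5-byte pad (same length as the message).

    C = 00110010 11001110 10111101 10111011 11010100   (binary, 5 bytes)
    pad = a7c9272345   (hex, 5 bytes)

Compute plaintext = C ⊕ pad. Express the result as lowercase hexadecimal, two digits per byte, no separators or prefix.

95079a9891

XOR is its own inverse, so applying the key byte-wise gives the result directly.
00110010 xor 10100111 = 10010101
11001110 xor 11001001 = 00000111
10111101 xor 00100111 = 10011010
10111011 xor 00100011 = 10011000
11010100 xor 01000101 = 10010001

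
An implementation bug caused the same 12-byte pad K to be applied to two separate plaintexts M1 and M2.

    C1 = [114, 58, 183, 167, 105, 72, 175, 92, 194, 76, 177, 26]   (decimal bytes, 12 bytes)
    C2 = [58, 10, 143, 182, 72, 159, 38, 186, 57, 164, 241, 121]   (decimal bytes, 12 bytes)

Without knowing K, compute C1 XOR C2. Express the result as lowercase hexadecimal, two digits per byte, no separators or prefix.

C1 ⊕ C2 = (M1 ⊕ K) ⊕ (M2 ⊕ K) = M1 ⊕ M2 — the shared key cancels under XOR.
72 xor 3a = 48
3a xor 0a = 30
b7 xor 8f = 38
a7 xor b6 = 11
69 xor 48 = 21
48 xor 9f = d7
af xor 26 = 89
5c xor ba = e6
c2 xor 39 = fb
4c xor a4 = e8
b1 xor f1 = 40
1a xor 79 = 63

4830381121d789e6fbe84063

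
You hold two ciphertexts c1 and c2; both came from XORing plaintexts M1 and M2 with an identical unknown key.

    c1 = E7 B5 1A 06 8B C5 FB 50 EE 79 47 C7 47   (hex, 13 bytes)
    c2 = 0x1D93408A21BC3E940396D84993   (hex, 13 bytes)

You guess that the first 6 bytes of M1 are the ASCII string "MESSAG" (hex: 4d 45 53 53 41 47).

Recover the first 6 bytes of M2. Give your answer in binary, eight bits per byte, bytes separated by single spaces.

10110111 01100011 00001001 11011111 11101011 00111110

First, c1 ⊕ c2 = (M1 ⊕ K) ⊕ (M2 ⊕ K) = M1 ⊕ M2, so the key drops out. Then M2 = (M1 ⊕ M2) ⊕ M1 over the first 6 bytes.
byte 0: (e7 ⊕ 1d) ⊕ 4d = fa ⊕ 4d = b7
byte 1: (b5 ⊕ 93) ⊕ 45 = 26 ⊕ 45 = 63
byte 2: (1a ⊕ 40) ⊕ 53 = 5a ⊕ 53 = 09
byte 3: (06 ⊕ 8a) ⊕ 53 = 8c ⊕ 53 = df
byte 4: (8b ⊕ 21) ⊕ 41 = aa ⊕ 41 = eb
byte 5: (c5 ⊕ bc) ⊕ 47 = 79 ⊕ 47 = 3e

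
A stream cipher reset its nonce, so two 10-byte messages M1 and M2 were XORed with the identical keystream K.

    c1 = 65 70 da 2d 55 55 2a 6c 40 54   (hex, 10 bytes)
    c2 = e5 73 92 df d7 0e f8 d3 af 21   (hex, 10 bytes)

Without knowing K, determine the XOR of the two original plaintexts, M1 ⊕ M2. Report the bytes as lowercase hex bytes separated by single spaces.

c1 ⊕ c2 = (M1 ⊕ K) ⊕ (M2 ⊕ K) = M1 ⊕ M2 — the shared key cancels under XOR.
byte 0: 65 ^ e5 = 80
byte 1: 70 ^ 73 = 03
byte 2: da ^ 92 = 48
byte 3: 2d ^ df = f2
byte 4: 55 ^ d7 = 82
byte 5: 55 ^ 0e = 5b
byte 6: 2a ^ f8 = d2
byte 7: 6c ^ d3 = bf
byte 8: 40 ^ af = ef
byte 9: 54 ^ 21 = 75

80 03 48 f2 82 5b d2 bf ef 75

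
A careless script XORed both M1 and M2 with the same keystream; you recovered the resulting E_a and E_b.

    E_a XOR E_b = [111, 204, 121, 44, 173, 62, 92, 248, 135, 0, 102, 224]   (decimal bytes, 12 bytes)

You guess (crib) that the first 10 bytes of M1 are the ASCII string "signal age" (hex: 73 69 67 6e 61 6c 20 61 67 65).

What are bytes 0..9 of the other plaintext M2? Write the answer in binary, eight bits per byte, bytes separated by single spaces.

Since E_a ⊕ E_b = M1 ⊕ M2, XORing with the guessed M1 bytes yields the corresponding M2 bytes: M2 = (E_a ⊕ E_b) ⊕ M1.
byte 0: 111 xor 115 =  28
byte 1: 204 xor 105 = 165
byte 2: 121 xor 103 =  30
byte 3:  44 xor 110 =  66
byte 4: 173 xor  97 = 204
byte 5:  62 xor 108 =  82
byte 6:  92 xor  32 = 124
byte 7: 248 xor  97 = 153
byte 8: 135 xor 103 = 224
byte 9:   0 xor 101 = 101

00011100 10100101 00011110 01000010 11001100 01010010 01111100 10011001 11100000 01100101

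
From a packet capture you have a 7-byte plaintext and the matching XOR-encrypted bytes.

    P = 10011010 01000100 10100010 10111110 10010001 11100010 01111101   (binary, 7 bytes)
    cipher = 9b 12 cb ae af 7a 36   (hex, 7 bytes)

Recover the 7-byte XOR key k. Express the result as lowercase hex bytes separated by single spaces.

01 56 69 10 3e 98 4b

Since cipher = P ⊕ k, XORing both sides with P gives k = P ⊕ cipher.
154 XOR 155 =   1
 68 XOR  18 =  86
162 XOR 203 = 105
190 XOR 174 =  16
145 XOR 175 =  62
226 XOR 122 = 152
125 XOR  54 =  75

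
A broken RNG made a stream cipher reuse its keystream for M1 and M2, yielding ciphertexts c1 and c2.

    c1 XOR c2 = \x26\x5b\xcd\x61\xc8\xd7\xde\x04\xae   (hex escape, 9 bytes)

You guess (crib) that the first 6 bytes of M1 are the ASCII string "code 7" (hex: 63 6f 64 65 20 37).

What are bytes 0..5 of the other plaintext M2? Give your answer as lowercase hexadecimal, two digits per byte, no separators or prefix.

4534a904e8e0

Since c1 ⊕ c2 = M1 ⊕ M2, XORing with the guessed M1 bytes yields the corresponding M2 bytes: M2 = (c1 ⊕ c2) ⊕ M1.
26 xor 63 = 45
5b xor 6f = 34
cd xor 64 = a9
61 xor 65 = 04
c8 xor 20 = e8
d7 xor 37 = e0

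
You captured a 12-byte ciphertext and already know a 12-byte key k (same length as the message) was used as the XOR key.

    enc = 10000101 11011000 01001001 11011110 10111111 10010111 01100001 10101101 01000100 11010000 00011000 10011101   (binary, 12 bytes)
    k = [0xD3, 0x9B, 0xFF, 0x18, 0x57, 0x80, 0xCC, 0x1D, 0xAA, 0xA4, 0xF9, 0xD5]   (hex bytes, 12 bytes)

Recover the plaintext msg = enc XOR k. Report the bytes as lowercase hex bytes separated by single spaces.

10000101 ^ 11010011 = 01010110
11011000 ^ 10011011 = 01000011
01001001 ^ 11111111 = 10110110
11011110 ^ 00011000 = 11000110
10111111 ^ 01010111 = 11101000
10010111 ^ 10000000 = 00010111
01100001 ^ 11001100 = 10101101
10101101 ^ 00011101 = 10110000
01000100 ^ 10101010 = 11101110
11010000 ^ 10100100 = 01110100
00011000 ^ 11111001 = 11100001
10011101 ^ 11010101 = 01001000

56 43 b6 c6 e8 17 ad b0 ee 74 e1 48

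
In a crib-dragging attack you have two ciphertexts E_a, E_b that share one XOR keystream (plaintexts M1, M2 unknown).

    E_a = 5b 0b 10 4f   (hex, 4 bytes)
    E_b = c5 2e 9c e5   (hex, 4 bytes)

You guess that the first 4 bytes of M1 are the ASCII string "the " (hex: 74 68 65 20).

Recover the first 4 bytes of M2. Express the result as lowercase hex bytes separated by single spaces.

First, E_a ⊕ E_b = (M1 ⊕ K) ⊕ (M2 ⊕ K) = M1 ⊕ M2, so the key drops out. Then M2 = (M1 ⊕ M2) ⊕ M1 over the first 4 bytes.
byte 0: (5b xor c5) xor 74 = 9e xor 74 = ea
byte 1: (0b xor 2e) xor 68 = 25 xor 68 = 4d
byte 2: (10 xor 9c) xor 65 = 8c xor 65 = e9
byte 3: (4f xor e5) xor 20 = aa xor 20 = 8a

ea 4d e9 8a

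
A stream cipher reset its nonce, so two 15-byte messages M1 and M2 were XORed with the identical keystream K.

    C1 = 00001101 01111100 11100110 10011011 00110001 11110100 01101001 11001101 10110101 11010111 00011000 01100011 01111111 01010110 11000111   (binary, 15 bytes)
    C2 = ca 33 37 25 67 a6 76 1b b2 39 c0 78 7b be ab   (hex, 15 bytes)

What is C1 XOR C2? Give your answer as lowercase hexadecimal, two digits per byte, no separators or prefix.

C1 ⊕ C2 = (M1 ⊕ K) ⊕ (M2 ⊕ K) = M1 ⊕ M2 — the shared key cancels under XOR.
0d xor ca = c7
7c xor 33 = 4f
e6 xor 37 = d1
9b xor 25 = be
31 xor 67 = 56
f4 xor a6 = 52
69 xor 76 = 1f
cd xor 1b = d6
b5 xor b2 = 07
d7 xor 39 = ee
18 xor c0 = d8
63 xor 78 = 1b
7f xor 7b = 04
56 xor be = e8
c7 xor ab = 6c

c74fd1be56521fd607eed81b04e86c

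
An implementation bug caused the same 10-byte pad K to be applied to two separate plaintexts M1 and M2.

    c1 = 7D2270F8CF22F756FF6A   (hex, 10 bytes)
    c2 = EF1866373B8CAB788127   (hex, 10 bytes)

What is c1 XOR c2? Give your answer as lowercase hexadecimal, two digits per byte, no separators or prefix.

923a16cff4ae5c2e7e4d

c1 ⊕ c2 = (M1 ⊕ K) ⊕ (M2 ⊕ K) = M1 ⊕ M2 — the shared key cancels under XOR.
byte 0: 7d ⊕ ef = 92
byte 1: 22 ⊕ 18 = 3a
byte 2: 70 ⊕ 66 = 16
byte 3: f8 ⊕ 37 = cf
byte 4: cf ⊕ 3b = f4
byte 5: 22 ⊕ 8c = ae
byte 6: f7 ⊕ ab = 5c
byte 7: 56 ⊕ 78 = 2e
byte 8: ff ⊕ 81 = 7e
byte 9: 6a ⊕ 27 = 4d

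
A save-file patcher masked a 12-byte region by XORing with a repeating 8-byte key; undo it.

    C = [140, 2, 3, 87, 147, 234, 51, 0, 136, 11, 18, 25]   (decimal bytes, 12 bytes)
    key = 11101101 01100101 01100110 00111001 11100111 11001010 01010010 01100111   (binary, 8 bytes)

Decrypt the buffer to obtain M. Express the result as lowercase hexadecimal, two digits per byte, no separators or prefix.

6167656e74206167656e7420

The 8-byte key repeats, so the effective keystream is ed 65 66 39 e7 ca 52 67 ed 65 66 39.
byte 0: 8c xor ed = 61
byte 1: 02 xor 65 = 67
byte 2: 03 xor 66 = 65
byte 3: 57 xor 39 = 6e
byte 4: 93 xor e7 = 74
byte 5: ea xor ca = 20
byte 6: 33 xor 52 = 61
byte 7: 00 xor 67 = 67
byte 8: 88 xor ed = 65
byte 9: 0b xor 65 = 6e
byte 10: 12 xor 66 = 74
byte 11: 19 xor 39 = 20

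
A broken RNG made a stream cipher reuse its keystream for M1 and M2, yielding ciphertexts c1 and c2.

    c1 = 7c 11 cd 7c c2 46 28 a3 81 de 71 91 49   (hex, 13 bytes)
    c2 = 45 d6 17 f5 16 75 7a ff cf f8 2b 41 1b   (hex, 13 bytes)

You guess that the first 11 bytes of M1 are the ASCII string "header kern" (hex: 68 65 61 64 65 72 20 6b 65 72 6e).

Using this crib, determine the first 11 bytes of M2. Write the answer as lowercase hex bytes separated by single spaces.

First, c1 ⊕ c2 = (M1 ⊕ K) ⊕ (M2 ⊕ K) = M1 ⊕ M2, so the key drops out. Then M2 = (M1 ⊕ M2) ⊕ M1 over the first 11 bytes.
byte 0: (7c ^ 45) ^ 68 = 39 ^ 68 = 51
byte 1: (11 ^ d6) ^ 65 = c7 ^ 65 = a2
byte 2: (cd ^ 17) ^ 61 = da ^ 61 = bb
byte 3: (7c ^ f5) ^ 64 = 89 ^ 64 = ed
byte 4: (c2 ^ 16) ^ 65 = d4 ^ 65 = b1
byte 5: (46 ^ 75) ^ 72 = 33 ^ 72 = 41
byte 6: (28 ^ 7a) ^ 20 = 52 ^ 20 = 72
byte 7: (a3 ^ ff) ^ 6b = 5c ^ 6b = 37
byte 8: (81 ^ cf) ^ 65 = 4e ^ 65 = 2b
byte 9: (de ^ f8) ^ 72 = 26 ^ 72 = 54
byte 10: (71 ^ 2b) ^ 6e = 5a ^ 6e = 34

51 a2 bb ed b1 41 72 37 2b 54 34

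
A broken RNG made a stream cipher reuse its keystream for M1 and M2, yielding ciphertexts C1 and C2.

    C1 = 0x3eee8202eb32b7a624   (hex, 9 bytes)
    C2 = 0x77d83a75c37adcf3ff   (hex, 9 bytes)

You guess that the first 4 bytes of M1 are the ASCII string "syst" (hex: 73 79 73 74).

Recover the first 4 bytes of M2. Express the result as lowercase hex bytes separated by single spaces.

3a 4f cb 03

First, C1 ⊕ C2 = (M1 ⊕ K) ⊕ (M2 ⊕ K) = M1 ⊕ M2, so the key drops out. Then M2 = (M1 ⊕ M2) ⊕ M1 over the first 4 bytes.
byte 0: (3e XOR 77) XOR 73 = 49 XOR 73 = 3a
byte 1: (ee XOR d8) XOR 79 = 36 XOR 79 = 4f
byte 2: (82 XOR 3a) XOR 73 = b8 XOR 73 = cb
byte 3: (02 XOR 75) XOR 74 = 77 XOR 74 = 03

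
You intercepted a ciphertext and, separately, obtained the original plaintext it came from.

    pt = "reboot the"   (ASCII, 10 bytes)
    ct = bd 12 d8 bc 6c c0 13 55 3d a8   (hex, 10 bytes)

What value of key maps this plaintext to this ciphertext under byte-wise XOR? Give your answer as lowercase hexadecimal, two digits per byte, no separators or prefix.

cf77bad303b4332155cd

Since ct = pt ⊕ key, XORing both sides with pt gives key = pt ⊕ ct.
114 ⊕ 189 = 207
101 ⊕  18 = 119
 98 ⊕ 216 = 186
111 ⊕ 188 = 211
111 ⊕ 108 =   3
116 ⊕ 192 = 180
 32 ⊕  19 =  51
116 ⊕  85 =  33
104 ⊕  61 =  85
101 ⊕ 168 = 205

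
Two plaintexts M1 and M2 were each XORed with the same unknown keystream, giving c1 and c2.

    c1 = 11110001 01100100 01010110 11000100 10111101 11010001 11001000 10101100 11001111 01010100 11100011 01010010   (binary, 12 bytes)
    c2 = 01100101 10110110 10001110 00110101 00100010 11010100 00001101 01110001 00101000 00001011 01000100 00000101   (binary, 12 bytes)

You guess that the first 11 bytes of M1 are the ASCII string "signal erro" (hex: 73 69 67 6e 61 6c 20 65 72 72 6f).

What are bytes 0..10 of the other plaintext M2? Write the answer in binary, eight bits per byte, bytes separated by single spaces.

First, c1 ⊕ c2 = (M1 ⊕ K) ⊕ (M2 ⊕ K) = M1 ⊕ M2, so the key drops out. Then M2 = (M1 ⊕ M2) ⊕ M1 over the first 11 bytes.
byte 0: (f1 ^ 65) ^ 73 = 94 ^ 73 = e7
byte 1: (64 ^ b6) ^ 69 = d2 ^ 69 = bb
byte 2: (56 ^ 8e) ^ 67 = d8 ^ 67 = bf
byte 3: (c4 ^ 35) ^ 6e = f1 ^ 6e = 9f
byte 4: (bd ^ 22) ^ 61 = 9f ^ 61 = fe
byte 5: (d1 ^ d4) ^ 6c = 05 ^ 6c = 69
byte 6: (c8 ^ 0d) ^ 20 = c5 ^ 20 = e5
byte 7: (ac ^ 71) ^ 65 = dd ^ 65 = b8
byte 8: (cf ^ 28) ^ 72 = e7 ^ 72 = 95
byte 9: (54 ^ 0b) ^ 72 = 5f ^ 72 = 2d
byte 10: (e3 ^ 44) ^ 6f = a7 ^ 6f = c8

11100111 10111011 10111111 10011111 11111110 01101001 11100101 10111000 10010101 00101101 11001000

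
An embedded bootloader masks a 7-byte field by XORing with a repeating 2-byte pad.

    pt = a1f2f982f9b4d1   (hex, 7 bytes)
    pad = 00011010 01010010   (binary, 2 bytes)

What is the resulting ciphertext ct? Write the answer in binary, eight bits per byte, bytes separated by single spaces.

10111011 10100000 11100011 11010000 11100011 11100110 11001011

The 2-byte key repeats, so the effective keystream is 1a 52 1a 52 1a 52 1a.
byte 0: a1 XOR 1a = bb
byte 1: f2 XOR 52 = a0
byte 2: f9 XOR 1a = e3
byte 3: 82 XOR 52 = d0
byte 4: f9 XOR 1a = e3
byte 5: b4 XOR 52 = e6
byte 6: d1 XOR 1a = cb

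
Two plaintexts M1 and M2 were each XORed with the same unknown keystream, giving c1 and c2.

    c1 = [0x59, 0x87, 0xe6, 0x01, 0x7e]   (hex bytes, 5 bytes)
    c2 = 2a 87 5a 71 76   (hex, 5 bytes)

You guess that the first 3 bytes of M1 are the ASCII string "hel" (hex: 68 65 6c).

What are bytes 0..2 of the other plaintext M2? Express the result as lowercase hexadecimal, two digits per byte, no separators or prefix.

First, c1 ⊕ c2 = (M1 ⊕ K) ⊕ (M2 ⊕ K) = M1 ⊕ M2, so the key drops out. Then M2 = (M1 ⊕ M2) ⊕ M1 over the first 3 bytes.
byte 0: (59 ⊕ 2a) ⊕ 68 = 73 ⊕ 68 = 1b
byte 1: (87 ⊕ 87) ⊕ 65 = 00 ⊕ 65 = 65
byte 2: (e6 ⊕ 5a) ⊕ 6c = bc ⊕ 6c = d0

1b65d0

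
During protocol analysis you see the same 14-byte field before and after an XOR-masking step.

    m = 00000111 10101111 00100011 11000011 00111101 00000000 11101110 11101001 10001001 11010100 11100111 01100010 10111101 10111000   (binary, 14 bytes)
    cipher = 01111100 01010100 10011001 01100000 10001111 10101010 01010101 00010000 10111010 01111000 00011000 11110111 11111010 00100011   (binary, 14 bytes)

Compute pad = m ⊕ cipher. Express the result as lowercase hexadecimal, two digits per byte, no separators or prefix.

7bfbbaa3b2aabbf933acff95479b

Since cipher = m ⊕ pad, XORing both sides with m gives pad = m ⊕ cipher.
00000111 ^ 01111100 = 01111011
10101111 ^ 01010100 = 11111011
00100011 ^ 10011001 = 10111010
11000011 ^ 01100000 = 10100011
00111101 ^ 10001111 = 10110010
00000000 ^ 10101010 = 10101010
11101110 ^ 01010101 = 10111011
11101001 ^ 00010000 = 11111001
10001001 ^ 10111010 = 00110011
11010100 ^ 01111000 = 10101100
11100111 ^ 00011000 = 11111111
01100010 ^ 11110111 = 10010101
10111101 ^ 11111010 = 01000111
10111000 ^ 00100011 = 10011011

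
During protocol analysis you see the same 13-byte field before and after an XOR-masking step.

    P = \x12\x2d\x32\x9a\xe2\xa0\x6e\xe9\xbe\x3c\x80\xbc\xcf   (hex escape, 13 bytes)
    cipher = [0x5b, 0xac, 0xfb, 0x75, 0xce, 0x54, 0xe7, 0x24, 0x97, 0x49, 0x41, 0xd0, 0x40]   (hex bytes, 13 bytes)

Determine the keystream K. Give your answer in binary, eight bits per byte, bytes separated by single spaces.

Since cipher = P ⊕ K, XORing both sides with P gives K = P ⊕ cipher.
 18 ^  91 =  73
 45 ^ 172 = 129
 50 ^ 251 = 201
154 ^ 117 = 239
226 ^ 206 =  44
160 ^  84 = 244
110 ^ 231 = 137
233 ^  36 = 205
190 ^ 151 =  41
 60 ^  73 = 117
128 ^  65 = 193
188 ^ 208 = 108
207 ^  64 = 143

01001001 10000001 11001001 11101111 00101100 11110100 10001001 11001101 00101001 01110101 11000001 01101100 10001111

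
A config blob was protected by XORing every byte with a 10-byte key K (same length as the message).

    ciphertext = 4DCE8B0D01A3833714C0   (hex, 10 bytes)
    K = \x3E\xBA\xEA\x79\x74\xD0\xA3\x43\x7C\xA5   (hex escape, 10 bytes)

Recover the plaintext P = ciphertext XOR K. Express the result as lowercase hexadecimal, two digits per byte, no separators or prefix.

73746174757320746865

XOR is its own inverse, so applying the key byte-wise gives the result directly.
byte 0: 01001101 ⊕ 00111110 = 01110011
byte 1: 11001110 ⊕ 10111010 = 01110100
byte 2: 10001011 ⊕ 11101010 = 01100001
byte 3: 00001101 ⊕ 01111001 = 01110100
byte 4: 00000001 ⊕ 01110100 = 01110101
byte 5: 10100011 ⊕ 11010000 = 01110011
byte 6: 10000011 ⊕ 10100011 = 00100000
byte 7: 00110111 ⊕ 01000011 = 01110100
byte 8: 00010100 ⊕ 01111100 = 01101000
byte 9: 11000000 ⊕ 10100101 = 01100101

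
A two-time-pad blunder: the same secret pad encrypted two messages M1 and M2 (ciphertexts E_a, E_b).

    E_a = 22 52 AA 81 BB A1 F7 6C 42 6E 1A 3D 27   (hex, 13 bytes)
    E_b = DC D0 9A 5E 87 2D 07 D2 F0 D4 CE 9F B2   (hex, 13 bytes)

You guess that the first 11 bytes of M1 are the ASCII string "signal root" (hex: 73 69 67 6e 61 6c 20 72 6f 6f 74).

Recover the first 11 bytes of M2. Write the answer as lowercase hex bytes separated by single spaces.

First, E_a ⊕ E_b = (M1 ⊕ K) ⊕ (M2 ⊕ K) = M1 ⊕ M2, so the key drops out. Then M2 = (M1 ⊕ M2) ⊕ M1 over the first 11 bytes.
byte 0: (22 ^ dc) ^ 73 = fe ^ 73 = 8d
byte 1: (52 ^ d0) ^ 69 = 82 ^ 69 = eb
byte 2: (aa ^ 9a) ^ 67 = 30 ^ 67 = 57
byte 3: (81 ^ 5e) ^ 6e = df ^ 6e = b1
byte 4: (bb ^ 87) ^ 61 = 3c ^ 61 = 5d
byte 5: (a1 ^ 2d) ^ 6c = 8c ^ 6c = e0
byte 6: (f7 ^ 07) ^ 20 = f0 ^ 20 = d0
byte 7: (6c ^ d2) ^ 72 = be ^ 72 = cc
byte 8: (42 ^ f0) ^ 6f = b2 ^ 6f = dd
byte 9: (6e ^ d4) ^ 6f = ba ^ 6f = d5
byte 10: (1a ^ ce) ^ 74 = d4 ^ 74 = a0

8d eb 57 b1 5d e0 d0 cc dd d5 a0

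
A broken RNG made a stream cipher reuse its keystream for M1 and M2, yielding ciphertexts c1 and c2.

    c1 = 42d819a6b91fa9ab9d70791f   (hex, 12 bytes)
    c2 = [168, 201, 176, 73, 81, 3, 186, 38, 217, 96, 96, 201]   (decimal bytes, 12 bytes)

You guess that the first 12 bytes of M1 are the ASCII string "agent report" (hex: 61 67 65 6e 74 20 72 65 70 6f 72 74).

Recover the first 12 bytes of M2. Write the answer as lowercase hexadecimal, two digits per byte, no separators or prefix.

First, c1 ⊕ c2 = (M1 ⊕ K) ⊕ (M2 ⊕ K) = M1 ⊕ M2, so the key drops out. Then M2 = (M1 ⊕ M2) ⊕ M1 over the first 12 bytes.
byte 0: (42 xor a8) xor 61 = ea xor 61 = 8b
byte 1: (d8 xor c9) xor 67 = 11 xor 67 = 76
byte 2: (19 xor b0) xor 65 = a9 xor 65 = cc
byte 3: (a6 xor 49) xor 6e = ef xor 6e = 81
byte 4: (b9 xor 51) xor 74 = e8 xor 74 = 9c
byte 5: (1f xor 03) xor 20 = 1c xor 20 = 3c
byte 6: (a9 xor ba) xor 72 = 13 xor 72 = 61
byte 7: (ab xor 26) xor 65 = 8d xor 65 = e8
byte 8: (9d xor d9) xor 70 = 44 xor 70 = 34
byte 9: (70 xor 60) xor 6f = 10 xor 6f = 7f
byte 10: (79 xor 60) xor 72 = 19 xor 72 = 6b
byte 11: (1f xor c9) xor 74 = d6 xor 74 = a2

8b76cc819c3c61e8347f6ba2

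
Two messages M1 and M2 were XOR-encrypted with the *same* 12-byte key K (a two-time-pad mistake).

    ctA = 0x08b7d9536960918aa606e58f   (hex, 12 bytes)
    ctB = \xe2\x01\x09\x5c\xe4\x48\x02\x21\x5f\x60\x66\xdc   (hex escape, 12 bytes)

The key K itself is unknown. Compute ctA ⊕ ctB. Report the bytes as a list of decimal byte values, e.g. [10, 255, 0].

ctA ⊕ ctB = (M1 ⊕ K) ⊕ (M2 ⊕ K) = M1 ⊕ M2 — the shared key cancels under XOR.
00001000 ⊕ 11100010 = 11101010
10110111 ⊕ 00000001 = 10110110
11011001 ⊕ 00001001 = 11010000
01010011 ⊕ 01011100 = 00001111
01101001 ⊕ 11100100 = 10001101
01100000 ⊕ 01001000 = 00101000
10010001 ⊕ 00000010 = 10010011
10001010 ⊕ 00100001 = 10101011
10100110 ⊕ 01011111 = 11111001
00000110 ⊕ 01100000 = 01100110
11100101 ⊕ 01100110 = 10000011
10001111 ⊕ 11011100 = 01010011

[234, 182, 208, 15, 141, 40, 147, 171, 249, 102, 131, 83]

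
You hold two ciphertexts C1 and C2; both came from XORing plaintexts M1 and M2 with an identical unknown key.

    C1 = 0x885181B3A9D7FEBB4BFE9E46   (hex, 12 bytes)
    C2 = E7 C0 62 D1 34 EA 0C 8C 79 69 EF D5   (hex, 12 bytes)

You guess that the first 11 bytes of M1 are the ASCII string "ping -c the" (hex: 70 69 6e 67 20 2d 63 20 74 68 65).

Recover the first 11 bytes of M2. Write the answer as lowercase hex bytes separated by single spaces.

1f f8 8d 05 bd 10 91 17 46 ff 14

First, C1 ⊕ C2 = (M1 ⊕ K) ⊕ (M2 ⊕ K) = M1 ⊕ M2, so the key drops out. Then M2 = (M1 ⊕ M2) ⊕ M1 over the first 11 bytes.
byte 0: (88 ^ e7) ^ 70 = 6f ^ 70 = 1f
byte 1: (51 ^ c0) ^ 69 = 91 ^ 69 = f8
byte 2: (81 ^ 62) ^ 6e = e3 ^ 6e = 8d
byte 3: (b3 ^ d1) ^ 67 = 62 ^ 67 = 05
byte 4: (a9 ^ 34) ^ 20 = 9d ^ 20 = bd
byte 5: (d7 ^ ea) ^ 2d = 3d ^ 2d = 10
byte 6: (fe ^ 0c) ^ 63 = f2 ^ 63 = 91
byte 7: (bb ^ 8c) ^ 20 = 37 ^ 20 = 17
byte 8: (4b ^ 79) ^ 74 = 32 ^ 74 = 46
byte 9: (fe ^ 69) ^ 68 = 97 ^ 68 = ff
byte 10: (9e ^ ef) ^ 65 = 71 ^ 65 = 14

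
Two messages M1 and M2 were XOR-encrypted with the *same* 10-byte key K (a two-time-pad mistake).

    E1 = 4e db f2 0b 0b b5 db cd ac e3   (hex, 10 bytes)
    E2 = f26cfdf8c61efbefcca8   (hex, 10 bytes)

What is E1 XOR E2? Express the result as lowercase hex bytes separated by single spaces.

E1 ⊕ E2 = (M1 ⊕ K) ⊕ (M2 ⊕ K) = M1 ⊕ M2 — the shared key cancels under XOR.
byte 0: 4e xor f2 = bc
byte 1: db xor 6c = b7
byte 2: f2 xor fd = 0f
byte 3: 0b xor f8 = f3
byte 4: 0b xor c6 = cd
byte 5: b5 xor 1e = ab
byte 6: db xor fb = 20
byte 7: cd xor ef = 22
byte 8: ac xor cc = 60
byte 9: e3 xor a8 = 4b

bc b7 0f f3 cd ab 20 22 60 4b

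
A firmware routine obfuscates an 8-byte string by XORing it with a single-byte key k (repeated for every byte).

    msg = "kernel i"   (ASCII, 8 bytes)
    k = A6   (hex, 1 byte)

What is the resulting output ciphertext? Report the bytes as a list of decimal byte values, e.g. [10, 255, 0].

The 1-byte key repeats, so the effective keystream is a6 a6 a6 a6 a6 a6 a6 a6.
byte 0: 6b ^ a6 = cd
byte 1: 65 ^ a6 = c3
byte 2: 72 ^ a6 = d4
byte 3: 6e ^ a6 = c8
byte 4: 65 ^ a6 = c3
byte 5: 6c ^ a6 = ca
byte 6: 20 ^ a6 = 86
byte 7: 69 ^ a6 = cf

[205, 195, 212, 200, 195, 202, 134, 207]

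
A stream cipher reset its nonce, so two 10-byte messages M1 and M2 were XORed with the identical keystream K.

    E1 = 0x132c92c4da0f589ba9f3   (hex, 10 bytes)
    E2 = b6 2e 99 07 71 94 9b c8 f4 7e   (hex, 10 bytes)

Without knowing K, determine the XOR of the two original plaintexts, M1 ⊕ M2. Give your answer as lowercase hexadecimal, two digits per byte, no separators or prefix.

E1 ⊕ E2 = (M1 ⊕ K) ⊕ (M2 ⊕ K) = M1 ⊕ M2 — the shared key cancels under XOR.
13 ^ b6 = a5
2c ^ 2e = 02
92 ^ 99 = 0b
c4 ^ 07 = c3
da ^ 71 = ab
0f ^ 94 = 9b
58 ^ 9b = c3
9b ^ c8 = 53
a9 ^ f4 = 5d
f3 ^ 7e = 8d

a5020bc3ab9bc3535d8d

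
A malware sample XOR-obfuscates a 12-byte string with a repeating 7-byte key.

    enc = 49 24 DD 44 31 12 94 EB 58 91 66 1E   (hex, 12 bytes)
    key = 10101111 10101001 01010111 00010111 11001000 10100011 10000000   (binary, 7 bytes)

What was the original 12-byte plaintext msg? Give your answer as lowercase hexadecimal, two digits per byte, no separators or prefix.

e68d8a53f9b11444f1c671d6

The 7-byte key repeats, so the effective keystream is af a9 57 17 c8 a3 80 af a9 57 17 c8.
byte 0: 49 ⊕ af = e6
byte 1: 24 ⊕ a9 = 8d
byte 2: dd ⊕ 57 = 8a
byte 3: 44 ⊕ 17 = 53
byte 4: 31 ⊕ c8 = f9
byte 5: 12 ⊕ a3 = b1
byte 6: 94 ⊕ 80 = 14
byte 7: eb ⊕ af = 44
byte 8: 58 ⊕ a9 = f1
byte 9: 91 ⊕ 57 = c6
byte 10: 66 ⊕ 17 = 71
byte 11: 1e ⊕ c8 = d6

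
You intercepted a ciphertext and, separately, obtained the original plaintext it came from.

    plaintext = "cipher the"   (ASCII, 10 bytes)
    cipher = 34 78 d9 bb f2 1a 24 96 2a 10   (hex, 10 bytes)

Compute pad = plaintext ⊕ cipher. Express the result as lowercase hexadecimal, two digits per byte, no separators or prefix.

Since cipher = plaintext ⊕ pad, XORing both sides with plaintext gives pad = plaintext ⊕ cipher.
01100011 ⊕ 00110100 = 01010111
01101001 ⊕ 01111000 = 00010001
01110000 ⊕ 11011001 = 10101001
01101000 ⊕ 10111011 = 11010011
01100101 ⊕ 11110010 = 10010111
01110010 ⊕ 00011010 = 01101000
00100000 ⊕ 00100100 = 00000100
01110100 ⊕ 10010110 = 11100010
01101000 ⊕ 00101010 = 01000010
01100101 ⊕ 00010000 = 01110101

5711a9d3976804e24275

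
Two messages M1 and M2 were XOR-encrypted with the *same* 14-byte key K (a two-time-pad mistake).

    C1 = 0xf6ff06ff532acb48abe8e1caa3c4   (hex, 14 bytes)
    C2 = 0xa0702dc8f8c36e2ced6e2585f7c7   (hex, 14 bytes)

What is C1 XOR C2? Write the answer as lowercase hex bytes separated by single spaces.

56 8f 2b 37 ab e9 a5 64 46 86 c4 4f 54 03

C1 ⊕ C2 = (M1 ⊕ K) ⊕ (M2 ⊕ K) = M1 ⊕ M2 — the shared key cancels under XOR.
byte 0: f6 ⊕ a0 = 56
byte 1: ff ⊕ 70 = 8f
byte 2: 06 ⊕ 2d = 2b
byte 3: ff ⊕ c8 = 37
byte 4: 53 ⊕ f8 = ab
byte 5: 2a ⊕ c3 = e9
byte 6: cb ⊕ 6e = a5
byte 7: 48 ⊕ 2c = 64
byte 8: ab ⊕ ed = 46
byte 9: e8 ⊕ 6e = 86
byte 10: e1 ⊕ 25 = c4
byte 11: ca ⊕ 85 = 4f
byte 12: a3 ⊕ f7 = 54
byte 13: c4 ⊕ c7 = 03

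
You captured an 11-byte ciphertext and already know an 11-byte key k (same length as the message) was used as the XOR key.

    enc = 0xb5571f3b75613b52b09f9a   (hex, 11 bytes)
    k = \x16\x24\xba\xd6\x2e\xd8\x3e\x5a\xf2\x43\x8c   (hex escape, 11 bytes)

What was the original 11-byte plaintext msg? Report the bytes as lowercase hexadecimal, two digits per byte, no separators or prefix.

a373a5ed5bb9050842dc16

XOR is its own inverse, so applying the key byte-wise gives the result directly.
byte 0: b5 xor 16 = a3
byte 1: 57 xor 24 = 73
byte 2: 1f xor ba = a5
byte 3: 3b xor d6 = ed
byte 4: 75 xor 2e = 5b
byte 5: 61 xor d8 = b9
byte 6: 3b xor 3e = 05
byte 7: 52 xor 5a = 08
byte 8: b0 xor f2 = 42
byte 9: 9f xor 43 = dc
byte 10: 9a xor 8c = 16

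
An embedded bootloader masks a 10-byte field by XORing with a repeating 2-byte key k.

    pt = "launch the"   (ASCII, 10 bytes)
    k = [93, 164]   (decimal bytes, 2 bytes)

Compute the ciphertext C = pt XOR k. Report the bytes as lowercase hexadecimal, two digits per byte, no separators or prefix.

The 2-byte key repeats, so the effective keystream is 5d a4 5d a4 5d a4 5d a4 5d a4.
byte 0: 6c xor 5d = 31
byte 1: 61 xor a4 = c5
byte 2: 75 xor 5d = 28
byte 3: 6e xor a4 = ca
byte 4: 63 xor 5d = 3e
byte 5: 68 xor a4 = cc
byte 6: 20 xor 5d = 7d
byte 7: 74 xor a4 = d0
byte 8: 68 xor 5d = 35
byte 9: 65 xor a4 = c1

31c528ca3ecc7dd035c1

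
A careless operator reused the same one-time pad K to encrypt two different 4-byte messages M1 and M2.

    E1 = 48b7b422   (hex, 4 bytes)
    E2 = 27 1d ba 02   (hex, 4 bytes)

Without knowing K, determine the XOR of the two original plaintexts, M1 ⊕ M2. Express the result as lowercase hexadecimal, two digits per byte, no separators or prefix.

6faa0e20

E1 ⊕ E2 = (M1 ⊕ K) ⊕ (M2 ⊕ K) = M1 ⊕ M2 — the shared key cancels under XOR.
48 ⊕ 27 = 6f
b7 ⊕ 1d = aa
b4 ⊕ ba = 0e
22 ⊕ 02 = 20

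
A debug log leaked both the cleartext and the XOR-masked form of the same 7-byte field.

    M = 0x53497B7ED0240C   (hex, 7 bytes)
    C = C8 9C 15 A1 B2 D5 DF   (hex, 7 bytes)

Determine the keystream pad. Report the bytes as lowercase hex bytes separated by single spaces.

9b d5 6e df 62 f1 d3

Since C = M ⊕ pad, XORing both sides with M gives pad = M ⊕ C.
53 ^ c8 = 9b
49 ^ 9c = d5
7b ^ 15 = 6e
7e ^ a1 = df
d0 ^ b2 = 62
24 ^ d5 = f1
0c ^ df = d3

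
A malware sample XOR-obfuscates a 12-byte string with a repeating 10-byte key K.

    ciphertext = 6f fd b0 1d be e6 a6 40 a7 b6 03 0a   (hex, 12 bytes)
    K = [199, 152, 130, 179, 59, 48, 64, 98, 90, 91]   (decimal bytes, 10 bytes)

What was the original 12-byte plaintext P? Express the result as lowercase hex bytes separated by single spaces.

The 10-byte key repeats, so the effective keystream is c7 98 82 b3 3b 30 40 62 5a 5b c7 98.
byte 0: 6f xor c7 = a8
byte 1: fd xor 98 = 65
byte 2: b0 xor 82 = 32
byte 3: 1d xor b3 = ae
byte 4: be xor 3b = 85
byte 5: e6 xor 30 = d6
byte 6: a6 xor 40 = e6
byte 7: 40 xor 62 = 22
byte 8: a7 xor 5a = fd
byte 9: b6 xor 5b = ed
byte 10: 03 xor c7 = c4
byte 11: 0a xor 98 = 92

a8 65 32 ae 85 d6 e6 22 fd ed c4 92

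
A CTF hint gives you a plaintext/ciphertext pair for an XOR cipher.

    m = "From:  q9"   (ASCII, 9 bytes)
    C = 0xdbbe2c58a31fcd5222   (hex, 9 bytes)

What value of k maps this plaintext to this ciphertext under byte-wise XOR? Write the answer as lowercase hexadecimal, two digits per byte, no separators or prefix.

Since C = m ⊕ k, XORing both sides with m gives k = m ⊕ C.
byte 0: 46 ^ db = 9d
byte 1: 72 ^ be = cc
byte 2: 6f ^ 2c = 43
byte 3: 6d ^ 58 = 35
byte 4: 3a ^ a3 = 99
byte 5: 20 ^ 1f = 3f
byte 6: 20 ^ cd = ed
byte 7: 71 ^ 52 = 23
byte 8: 39 ^ 22 = 1b

9dcc4335993fed231b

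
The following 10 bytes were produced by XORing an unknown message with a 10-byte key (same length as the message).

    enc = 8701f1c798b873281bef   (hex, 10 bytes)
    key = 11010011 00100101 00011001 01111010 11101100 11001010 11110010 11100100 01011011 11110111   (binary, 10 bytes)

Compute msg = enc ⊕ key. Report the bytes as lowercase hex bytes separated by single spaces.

54 24 e8 bd 74 72 81 cc 40 18

XOR is its own inverse, so applying the key byte-wise gives the result directly.
byte 0: 135 XOR 211 =  84
byte 1:   1 XOR  37 =  36
byte 2: 241 XOR  25 = 232
byte 3: 199 XOR 122 = 189
byte 4: 152 XOR 236 = 116
byte 5: 184 XOR 202 = 114
byte 6: 115 XOR 242 = 129
byte 7:  40 XOR 228 = 204
byte 8:  27 XOR  91 =  64
byte 9: 239 XOR 247 =  24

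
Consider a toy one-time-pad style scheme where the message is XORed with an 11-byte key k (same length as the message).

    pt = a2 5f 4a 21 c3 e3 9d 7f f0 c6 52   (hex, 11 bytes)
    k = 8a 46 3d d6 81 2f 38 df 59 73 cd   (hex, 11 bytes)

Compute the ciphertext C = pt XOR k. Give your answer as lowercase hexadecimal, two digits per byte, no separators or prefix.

281977f742cca5a0a9b59f

byte 0: a2 xor 8a = 28
byte 1: 5f xor 46 = 19
byte 2: 4a xor 3d = 77
byte 3: 21 xor d6 = f7
byte 4: c3 xor 81 = 42
byte 5: e3 xor 2f = cc
byte 6: 9d xor 38 = a5
byte 7: 7f xor df = a0
byte 8: f0 xor 59 = a9
byte 9: c6 xor 73 = b5
byte 10: 52 xor cd = 9f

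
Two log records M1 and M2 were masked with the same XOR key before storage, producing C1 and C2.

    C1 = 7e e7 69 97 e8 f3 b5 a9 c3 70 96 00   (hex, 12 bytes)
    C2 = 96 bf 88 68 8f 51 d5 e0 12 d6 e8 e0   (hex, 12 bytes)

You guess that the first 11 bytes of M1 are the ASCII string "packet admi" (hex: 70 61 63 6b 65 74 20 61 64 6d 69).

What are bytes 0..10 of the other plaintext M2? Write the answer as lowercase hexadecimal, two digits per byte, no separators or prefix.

First, C1 ⊕ C2 = (M1 ⊕ K) ⊕ (M2 ⊕ K) = M1 ⊕ M2, so the key drops out. Then M2 = (M1 ⊕ M2) ⊕ M1 over the first 11 bytes.
byte 0: (7e ^ 96) ^ 70 = e8 ^ 70 = 98
byte 1: (e7 ^ bf) ^ 61 = 58 ^ 61 = 39
byte 2: (69 ^ 88) ^ 63 = e1 ^ 63 = 82
byte 3: (97 ^ 68) ^ 6b = ff ^ 6b = 94
byte 4: (e8 ^ 8f) ^ 65 = 67 ^ 65 = 02
byte 5: (f3 ^ 51) ^ 74 = a2 ^ 74 = d6
byte 6: (b5 ^ d5) ^ 20 = 60 ^ 20 = 40
byte 7: (a9 ^ e0) ^ 61 = 49 ^ 61 = 28
byte 8: (c3 ^ 12) ^ 64 = d1 ^ 64 = b5
byte 9: (70 ^ d6) ^ 6d = a6 ^ 6d = cb
byte 10: (96 ^ e8) ^ 69 = 7e ^ 69 = 17

9839829402d64028b5cb17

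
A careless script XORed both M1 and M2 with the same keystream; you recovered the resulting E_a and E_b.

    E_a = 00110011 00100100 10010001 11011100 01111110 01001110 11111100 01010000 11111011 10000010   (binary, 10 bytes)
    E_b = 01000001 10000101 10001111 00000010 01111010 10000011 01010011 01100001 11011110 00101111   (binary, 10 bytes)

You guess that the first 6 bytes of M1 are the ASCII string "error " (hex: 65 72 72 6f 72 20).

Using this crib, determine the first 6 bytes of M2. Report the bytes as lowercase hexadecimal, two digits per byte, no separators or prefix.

17d36cb176ed

First, E_a ⊕ E_b = (M1 ⊕ K) ⊕ (M2 ⊕ K) = M1 ⊕ M2, so the key drops out. Then M2 = (M1 ⊕ M2) ⊕ M1 over the first 6 bytes.
byte 0: (33 ^ 41) ^ 65 = 72 ^ 65 = 17
byte 1: (24 ^ 85) ^ 72 = a1 ^ 72 = d3
byte 2: (91 ^ 8f) ^ 72 = 1e ^ 72 = 6c
byte 3: (dc ^ 02) ^ 6f = de ^ 6f = b1
byte 4: (7e ^ 7a) ^ 72 = 04 ^ 72 = 76
byte 5: (4e ^ 83) ^ 20 = cd ^ 20 = ed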